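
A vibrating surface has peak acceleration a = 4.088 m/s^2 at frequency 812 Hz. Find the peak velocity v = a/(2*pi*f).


omega = 2*pi*f = 2*pi*812 = 5101.95 rad/s
v = a / omega = 4.088 / 5101.95 = 0.00080126 m/s


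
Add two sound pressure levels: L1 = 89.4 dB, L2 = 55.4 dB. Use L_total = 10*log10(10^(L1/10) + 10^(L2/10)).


10^(89.4/10) = 8.70964e+08
10^(55.4/10) = 346737
Sum = 8.70964e+08 + 346737 = 8.71311e+08
L_total = 10*log10(8.71311e+08) = 89.402 dB


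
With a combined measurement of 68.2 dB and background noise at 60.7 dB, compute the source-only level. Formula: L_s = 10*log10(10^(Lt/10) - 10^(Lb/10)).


10^(68.2/10) = 6.60693e+06
10^(60.7/10) = 1.1749e+06
Difference = 6.60693e+06 - 1.1749e+06 = 5.43203e+06
L_source = 10*log10(5.43203e+06) = 67.35 dB


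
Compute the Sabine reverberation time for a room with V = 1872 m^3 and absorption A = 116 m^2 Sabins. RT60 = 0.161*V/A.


RT60 = 0.161 * 1872 / 116 = 2.5982 s


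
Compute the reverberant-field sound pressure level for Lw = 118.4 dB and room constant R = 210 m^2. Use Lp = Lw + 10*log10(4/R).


4/R = 4/210 = 0.0190476
Lp = 118.4 + 10*log10(0.0190476) = 101.2 dB


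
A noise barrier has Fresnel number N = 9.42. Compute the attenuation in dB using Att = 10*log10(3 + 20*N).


3 + 20*N = 3 + 20*9.42 = 191.4
Att = 10*log10(191.4) = 22.819 dB


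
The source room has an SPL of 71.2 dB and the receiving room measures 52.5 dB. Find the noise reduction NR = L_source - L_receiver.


NR = L_source - L_receiver (difference between source and receiving room levels)
NR = 71.2 - 52.5 = 18.7 dB


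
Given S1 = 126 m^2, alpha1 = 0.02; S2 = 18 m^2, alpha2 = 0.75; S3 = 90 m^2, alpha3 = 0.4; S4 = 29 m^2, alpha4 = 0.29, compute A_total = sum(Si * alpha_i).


126 * 0.02 = 2.52
18 * 0.75 = 13.5
90 * 0.4 = 36
29 * 0.29 = 8.41
A_total = 2.52 + 13.5 + 36 + 8.41 = 60.43 m^2


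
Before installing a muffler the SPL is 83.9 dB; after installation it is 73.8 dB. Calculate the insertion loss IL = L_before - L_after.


Insertion loss = SPL without muffler - SPL with muffler
IL = 83.9 - 73.8 = 10.1 dB


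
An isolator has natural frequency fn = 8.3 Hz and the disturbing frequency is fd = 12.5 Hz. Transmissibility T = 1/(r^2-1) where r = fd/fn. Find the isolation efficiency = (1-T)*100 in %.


r = 12.5 / 8.3 = 1.50602
r^2 - 1 = 1.50602^2 - 1 = 1.2681
T = 1/1.2681 = 0.788581
Efficiency = (1 - 0.788581)*100 = 21.142 %


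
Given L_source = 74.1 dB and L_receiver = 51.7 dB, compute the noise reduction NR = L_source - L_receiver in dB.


NR = L_source - L_receiver (difference between source and receiving room levels)
NR = 74.1 - 51.7 = 22.4 dB


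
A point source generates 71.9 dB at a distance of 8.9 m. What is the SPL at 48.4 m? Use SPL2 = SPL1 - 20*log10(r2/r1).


r2/r1 = 48.4/8.9 = 5.4382
Correction = 20*log10(5.4382) = 14.7091 dB
SPL2 = 71.9 - 14.7091 = 57.191 dB


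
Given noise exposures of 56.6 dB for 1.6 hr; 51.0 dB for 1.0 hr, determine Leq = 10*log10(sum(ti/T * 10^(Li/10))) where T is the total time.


T_total = 1.6 + 1.0 = 2.6 hr
(1.6/2.6) * 10^(56.6/10) = 281285
(1.0/2.6) * 10^(51.0/10) = 48420.2
Sum = 281285 + 48420.2 = 329705
Leq = 10*log10(329705) = 55.181 dB


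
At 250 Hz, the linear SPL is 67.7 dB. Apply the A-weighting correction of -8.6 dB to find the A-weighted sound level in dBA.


A-weighting table: 250 Hz -> -8.6 dB correction
SPL_A = SPL + correction = 67.7 + (-8.6) = 59.1 dBA


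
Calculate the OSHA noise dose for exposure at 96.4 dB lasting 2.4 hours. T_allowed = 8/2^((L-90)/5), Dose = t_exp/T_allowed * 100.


T_allowed = 8 / 2^((96.4 - 90)/5) = 3.29436 hr
Dose = 2.4 / 3.29436 * 100 = 72.852 %


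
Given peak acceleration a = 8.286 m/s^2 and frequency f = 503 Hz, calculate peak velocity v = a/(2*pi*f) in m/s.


omega = 2*pi*f = 2*pi*503 = 3160.44 rad/s
v = a / omega = 8.286 / 3160.44 = 0.0026218 m/s


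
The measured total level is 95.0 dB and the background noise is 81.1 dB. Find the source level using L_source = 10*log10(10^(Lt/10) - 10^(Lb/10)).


10^(95.0/10) = 3.16228e+09
10^(81.1/10) = 1.28825e+08
Difference = 3.16228e+09 - 1.28825e+08 = 3.03346e+09
L_source = 10*log10(3.03346e+09) = 94.819 dB


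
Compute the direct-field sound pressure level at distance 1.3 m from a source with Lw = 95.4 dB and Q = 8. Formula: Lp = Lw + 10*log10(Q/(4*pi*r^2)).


4*pi*r^2 = 4*pi*1.3^2 = 21.2372 m^2
Q / (4*pi*r^2) = 8 / 21.2372 = 0.376697
Lp = 95.4 + 10*log10(0.376697) = 91.16 dB


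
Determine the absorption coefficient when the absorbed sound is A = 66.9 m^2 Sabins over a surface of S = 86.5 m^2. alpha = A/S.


Absorption coefficient = absorbed power / incident power
alpha = A / S = 66.9 / 86.5 = 0.77341


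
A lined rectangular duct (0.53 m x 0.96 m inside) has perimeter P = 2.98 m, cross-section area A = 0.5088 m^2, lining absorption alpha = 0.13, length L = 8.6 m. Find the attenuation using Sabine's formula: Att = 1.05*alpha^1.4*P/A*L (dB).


alpha^1.4 = 0.13^1.4 = 0.0574805
Attenuation rate = 1.05 * alpha^1.4 * P / A
= 1.05 * 0.0574805 * 2.98 / 0.5088 = 0.353492 dB/m
Total Att = 0.353492 * 8.6 = 3.04 dB


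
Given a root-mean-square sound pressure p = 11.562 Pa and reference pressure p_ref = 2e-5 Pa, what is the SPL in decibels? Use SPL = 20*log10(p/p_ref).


p / p_ref = 11.562 / 2e-5 = 578100
SPL = 20 * log10(578100) = 115.24 dB


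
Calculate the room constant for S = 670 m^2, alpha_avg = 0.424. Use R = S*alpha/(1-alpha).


R = 670 * 0.424 / (1 - 0.424) = 493.19 m^2


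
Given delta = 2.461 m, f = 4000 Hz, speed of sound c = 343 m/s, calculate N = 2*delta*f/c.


N = 2*delta*f/c = 2*delta/lambda, where lambda = c/f
lambda = 343 / 4000 = 0.08575 m
N = 2 * 2.461 / 0.08575 = 57.399


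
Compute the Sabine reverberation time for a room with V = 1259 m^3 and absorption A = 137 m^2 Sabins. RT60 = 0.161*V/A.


RT60 = 0.161 * 1259 / 137 = 1.4796 s


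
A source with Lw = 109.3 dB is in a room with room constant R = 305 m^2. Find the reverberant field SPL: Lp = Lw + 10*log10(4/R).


4/R = 4/305 = 0.0131148
Lp = 109.3 + 10*log10(0.0131148) = 90.478 dB


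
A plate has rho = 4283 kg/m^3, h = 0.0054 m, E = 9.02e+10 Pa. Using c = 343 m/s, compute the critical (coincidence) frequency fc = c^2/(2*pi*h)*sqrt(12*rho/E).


12*rho/E = 12*4283/9.02e+10 = 5.698e-07
sqrt(12*rho/E) = sqrt(5.698e-07) = 0.000754851
c^2/(2*pi*h) = 343^2/(2*pi*0.0054) = 3.46749e+06
fc = 3.46749e+06 * 0.000754851 = 2617.4 Hz


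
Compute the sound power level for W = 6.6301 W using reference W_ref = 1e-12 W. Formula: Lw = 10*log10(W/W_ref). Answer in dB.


W / W_ref = 6.6301 / 1e-12 = 6.6301e+12
Lw = 10 * log10(6.6301e+12) = 128.22 dB


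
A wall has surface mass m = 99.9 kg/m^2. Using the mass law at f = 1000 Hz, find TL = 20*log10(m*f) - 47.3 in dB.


m * f = 99.9 * 1000 = 99900
20*log10(99900) = 99.9913 dB
TL = 99.9913 - 47.3 = 52.691 dB


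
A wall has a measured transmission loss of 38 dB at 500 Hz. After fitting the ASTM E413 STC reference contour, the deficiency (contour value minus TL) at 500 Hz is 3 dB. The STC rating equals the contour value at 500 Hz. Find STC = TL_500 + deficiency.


By ASTM E413, STC = value of the fitted reference contour at 500 Hz.
Contour value at 500 Hz = TL_500 + deficiency = 38 + 3 = 41
STC = 41


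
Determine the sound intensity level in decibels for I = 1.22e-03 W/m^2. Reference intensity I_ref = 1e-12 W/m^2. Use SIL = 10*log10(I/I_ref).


I / I_ref = 1.22e-03 / 1e-12 = 1.22e+09
SIL = 10 * log10(1.22e+09) = 90.864 dB


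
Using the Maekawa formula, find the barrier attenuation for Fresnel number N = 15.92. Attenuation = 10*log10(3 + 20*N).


3 + 20*N = 3 + 20*15.92 = 321.4
Att = 10*log10(321.4) = 25.07 dB


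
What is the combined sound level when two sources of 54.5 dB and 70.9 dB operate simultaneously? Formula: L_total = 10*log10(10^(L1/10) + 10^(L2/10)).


10^(54.5/10) = 281838
10^(70.9/10) = 1.23027e+07
Sum = 281838 + 1.23027e+07 = 1.25845e+07
L_total = 10*log10(1.25845e+07) = 70.998 dB


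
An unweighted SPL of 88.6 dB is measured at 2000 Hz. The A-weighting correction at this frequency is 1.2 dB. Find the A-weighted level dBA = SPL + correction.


A-weighting table: 2000 Hz -> 1.2 dB correction
SPL_A = SPL + correction = 88.6 + (1.2) = 89.8 dBA


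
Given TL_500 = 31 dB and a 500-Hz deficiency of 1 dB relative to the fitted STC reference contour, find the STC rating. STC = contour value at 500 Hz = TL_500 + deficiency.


By ASTM E413, STC = value of the fitted reference contour at 500 Hz.
Contour value at 500 Hz = TL_500 + deficiency = 31 + 1 = 32
STC = 32


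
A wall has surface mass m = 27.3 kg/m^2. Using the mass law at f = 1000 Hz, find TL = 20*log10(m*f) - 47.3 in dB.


m * f = 27.3 * 1000 = 27300
20*log10(27300) = 88.7233 dB
TL = 88.7233 - 47.3 = 41.423 dB


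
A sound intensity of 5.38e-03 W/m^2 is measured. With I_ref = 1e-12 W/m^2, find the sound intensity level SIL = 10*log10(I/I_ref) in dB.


I / I_ref = 5.38e-03 / 1e-12 = 5.38e+09
SIL = 10 * log10(5.38e+09) = 97.308 dB


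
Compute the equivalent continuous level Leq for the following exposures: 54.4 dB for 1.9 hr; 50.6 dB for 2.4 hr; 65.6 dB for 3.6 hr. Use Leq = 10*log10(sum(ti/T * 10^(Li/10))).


T_total = 1.9 + 2.4 + 3.6 = 7.9 hr
(1.9/7.9) * 10^(54.4/10) = 66240.9
(2.4/7.9) * 10^(50.6/10) = 34880.6
(3.6/7.9) * 10^(65.6/10) = 1.65453e+06
Sum = 66240.9 + 34880.6 + 1.65453e+06 = 1.75565e+06
Leq = 10*log10(1.75565e+06) = 62.444 dB


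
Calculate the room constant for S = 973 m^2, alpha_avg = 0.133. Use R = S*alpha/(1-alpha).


R = 973 * 0.133 / (1 - 0.133) = 149.26 m^2


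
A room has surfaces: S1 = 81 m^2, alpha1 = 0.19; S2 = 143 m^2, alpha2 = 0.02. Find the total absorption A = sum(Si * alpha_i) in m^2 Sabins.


81 * 0.19 = 15.39
143 * 0.02 = 2.86
A_total = 15.39 + 2.86 = 18.25 m^2


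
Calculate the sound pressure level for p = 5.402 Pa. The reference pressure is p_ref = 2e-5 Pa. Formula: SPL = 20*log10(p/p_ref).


p / p_ref = 5.402 / 2e-5 = 270100
SPL = 20 * log10(270100) = 108.63 dB


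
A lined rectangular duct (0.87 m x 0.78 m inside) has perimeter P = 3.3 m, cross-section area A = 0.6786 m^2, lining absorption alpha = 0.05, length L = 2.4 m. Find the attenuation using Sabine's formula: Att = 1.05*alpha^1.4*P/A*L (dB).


alpha^1.4 = 0.05^1.4 = 0.0150854
Attenuation rate = 1.05 * alpha^1.4 * P / A
= 1.05 * 0.0150854 * 3.3 / 0.6786 = 0.0770276 dB/m
Total Att = 0.0770276 * 2.4 = 0.18487 dB


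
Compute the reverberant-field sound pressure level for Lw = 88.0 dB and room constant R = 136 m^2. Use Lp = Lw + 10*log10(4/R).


4/R = 4/136 = 0.0294118
Lp = 88.0 + 10*log10(0.0294118) = 72.685 dB


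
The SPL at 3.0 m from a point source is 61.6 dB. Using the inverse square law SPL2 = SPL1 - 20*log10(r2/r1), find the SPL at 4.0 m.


r2/r1 = 4.0/3.0 = 1.33333
Correction = 20*log10(1.33333) = 2.49875 dB
SPL2 = 61.6 - 2.49875 = 59.101 dB


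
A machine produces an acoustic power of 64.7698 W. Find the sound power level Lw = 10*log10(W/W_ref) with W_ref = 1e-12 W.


W / W_ref = 64.7698 / 1e-12 = 6.47698e+13
Lw = 10 * log10(6.47698e+13) = 138.11 dB


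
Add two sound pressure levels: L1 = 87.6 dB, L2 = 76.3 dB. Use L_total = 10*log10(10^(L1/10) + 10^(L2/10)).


10^(87.6/10) = 5.7544e+08
10^(76.3/10) = 4.2658e+07
Sum = 5.7544e+08 + 4.2658e+07 = 6.18098e+08
L_total = 10*log10(6.18098e+08) = 87.911 dB


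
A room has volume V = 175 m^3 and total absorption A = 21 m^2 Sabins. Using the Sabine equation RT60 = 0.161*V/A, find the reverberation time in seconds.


RT60 = 0.161 * 175 / 21 = 1.3417 s


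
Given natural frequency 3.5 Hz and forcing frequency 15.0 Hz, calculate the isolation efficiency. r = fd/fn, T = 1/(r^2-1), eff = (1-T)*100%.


r = 15.0 / 3.5 = 4.28571
r^2 - 1 = 4.28571^2 - 1 = 17.3673
T = 1/17.3673 = 0.0575795
Efficiency = (1 - 0.0575795)*100 = 94.242 %


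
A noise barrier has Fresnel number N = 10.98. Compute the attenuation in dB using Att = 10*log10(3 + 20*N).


3 + 20*N = 3 + 20*10.98 = 222.6
Att = 10*log10(222.6) = 23.475 dB


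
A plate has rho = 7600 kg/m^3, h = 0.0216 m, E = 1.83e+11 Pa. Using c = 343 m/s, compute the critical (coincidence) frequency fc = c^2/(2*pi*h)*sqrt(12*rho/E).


12*rho/E = 12*7600/1.83e+11 = 4.98361e-07
sqrt(12*rho/E) = sqrt(4.98361e-07) = 0.000705947
c^2/(2*pi*h) = 343^2/(2*pi*0.0216) = 866871
fc = 866871 * 0.000705947 = 611.96 Hz


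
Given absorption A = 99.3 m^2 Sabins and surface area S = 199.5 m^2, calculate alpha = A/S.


Absorption coefficient = absorbed power / incident power
alpha = A / S = 99.3 / 199.5 = 0.49774


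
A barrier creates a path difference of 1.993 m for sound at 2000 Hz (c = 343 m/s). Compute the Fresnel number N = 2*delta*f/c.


N = 2*delta*f/c = 2*delta/lambda, where lambda = c/f
lambda = 343 / 2000 = 0.1715 m
N = 2 * 1.993 / 0.1715 = 23.242


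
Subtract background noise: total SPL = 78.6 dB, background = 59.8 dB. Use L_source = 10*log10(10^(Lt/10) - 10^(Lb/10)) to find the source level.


10^(78.6/10) = 7.24436e+07
10^(59.8/10) = 954993
Difference = 7.24436e+07 - 954993 = 7.14886e+07
L_source = 10*log10(7.14886e+07) = 78.542 dB


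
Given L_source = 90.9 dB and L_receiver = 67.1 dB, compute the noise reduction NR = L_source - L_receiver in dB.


NR = L_source - L_receiver (difference between source and receiving room levels)
NR = 90.9 - 67.1 = 23.8 dB


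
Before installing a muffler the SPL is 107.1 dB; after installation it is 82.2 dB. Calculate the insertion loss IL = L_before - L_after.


Insertion loss = SPL without muffler - SPL with muffler
IL = 107.1 - 82.2 = 24.9 dB


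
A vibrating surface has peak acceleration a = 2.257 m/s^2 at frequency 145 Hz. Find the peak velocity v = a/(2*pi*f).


omega = 2*pi*f = 2*pi*145 = 911.062 rad/s
v = a / omega = 2.257 / 911.062 = 0.0024773 m/s


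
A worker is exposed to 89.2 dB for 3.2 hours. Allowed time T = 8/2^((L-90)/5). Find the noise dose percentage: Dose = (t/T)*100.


T_allowed = 8 / 2^((89.2 - 90)/5) = 8.9383 hr
Dose = 3.2 / 8.9383 * 100 = 35.801 %


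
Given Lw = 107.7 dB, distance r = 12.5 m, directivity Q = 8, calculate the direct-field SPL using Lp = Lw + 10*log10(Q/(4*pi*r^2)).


4*pi*r^2 = 4*pi*12.5^2 = 1963.5 m^2
Q / (4*pi*r^2) = 8 / 1963.5 = 0.00407436
Lp = 107.7 + 10*log10(0.00407436) = 83.801 dB


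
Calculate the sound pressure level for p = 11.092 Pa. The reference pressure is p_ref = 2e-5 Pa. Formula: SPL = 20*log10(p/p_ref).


p / p_ref = 11.092 / 2e-5 = 554600
SPL = 20 * log10(554600) = 114.88 dB


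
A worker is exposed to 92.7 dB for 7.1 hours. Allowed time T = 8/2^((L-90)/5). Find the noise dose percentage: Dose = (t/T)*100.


T_allowed = 8 / 2^((92.7 - 90)/5) = 5.50217 hr
Dose = 7.1 / 5.50217 * 100 = 129.04 %


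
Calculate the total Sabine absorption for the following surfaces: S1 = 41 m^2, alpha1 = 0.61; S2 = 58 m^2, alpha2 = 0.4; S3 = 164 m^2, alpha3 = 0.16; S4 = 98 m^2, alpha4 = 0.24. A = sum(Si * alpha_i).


41 * 0.61 = 25.01
58 * 0.4 = 23.2
164 * 0.16 = 26.24
98 * 0.24 = 23.52
A_total = 25.01 + 23.2 + 26.24 + 23.52 = 97.97 m^2


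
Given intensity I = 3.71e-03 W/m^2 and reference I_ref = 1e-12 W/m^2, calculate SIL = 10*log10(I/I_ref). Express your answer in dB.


I / I_ref = 3.71e-03 / 1e-12 = 3.71e+09
SIL = 10 * log10(3.71e+09) = 95.694 dB


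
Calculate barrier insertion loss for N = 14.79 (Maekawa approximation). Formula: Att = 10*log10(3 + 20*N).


3 + 20*N = 3 + 20*14.79 = 298.8
Att = 10*log10(298.8) = 24.754 dB


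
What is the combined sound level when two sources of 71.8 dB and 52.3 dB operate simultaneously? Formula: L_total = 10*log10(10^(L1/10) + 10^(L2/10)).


10^(71.8/10) = 1.51356e+07
10^(52.3/10) = 169824
Sum = 1.51356e+07 + 169824 = 1.53054e+07
L_total = 10*log10(1.53054e+07) = 71.848 dB


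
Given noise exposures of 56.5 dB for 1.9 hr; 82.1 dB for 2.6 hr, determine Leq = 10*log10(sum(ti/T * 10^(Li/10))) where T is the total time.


T_total = 1.9 + 2.6 = 4.5 hr
(1.9/4.5) * 10^(56.5/10) = 188600
(2.6/4.5) * 10^(82.1/10) = 9.37046e+07
Sum = 188600 + 9.37046e+07 = 9.38932e+07
Leq = 10*log10(9.38932e+07) = 79.726 dB


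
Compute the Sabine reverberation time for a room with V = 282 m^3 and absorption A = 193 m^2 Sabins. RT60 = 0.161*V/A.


RT60 = 0.161 * 282 / 193 = 0.23524 s


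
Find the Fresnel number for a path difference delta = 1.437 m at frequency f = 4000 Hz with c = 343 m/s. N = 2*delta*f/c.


N = 2*delta*f/c = 2*delta/lambda, where lambda = c/f
lambda = 343 / 4000 = 0.08575 m
N = 2 * 1.437 / 0.08575 = 33.516


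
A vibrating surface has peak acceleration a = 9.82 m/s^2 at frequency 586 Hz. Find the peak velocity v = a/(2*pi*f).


omega = 2*pi*f = 2*pi*586 = 3681.95 rad/s
v = a / omega = 9.82 / 3681.95 = 0.0026671 m/s


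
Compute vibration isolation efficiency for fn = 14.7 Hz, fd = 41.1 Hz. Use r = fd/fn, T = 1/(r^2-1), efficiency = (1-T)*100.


r = 41.1 / 14.7 = 2.79592
r^2 - 1 = 2.79592^2 - 1 = 6.81717
T = 1/6.81717 = 0.146688
Efficiency = (1 - 0.146688)*100 = 85.331 %


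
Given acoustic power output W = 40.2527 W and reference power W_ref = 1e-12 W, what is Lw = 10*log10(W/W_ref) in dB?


W / W_ref = 40.2527 / 1e-12 = 4.02527e+13
Lw = 10 * log10(4.02527e+13) = 136.05 dB


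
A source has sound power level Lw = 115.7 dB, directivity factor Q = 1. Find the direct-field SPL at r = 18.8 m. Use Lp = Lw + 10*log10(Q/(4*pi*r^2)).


4*pi*r^2 = 4*pi*18.8^2 = 4441.46 m^2
Q / (4*pi*r^2) = 1 / 4441.46 = 0.000225151
Lp = 115.7 + 10*log10(0.000225151) = 79.225 dB


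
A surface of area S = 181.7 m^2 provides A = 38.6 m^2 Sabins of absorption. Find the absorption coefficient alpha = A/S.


Absorption coefficient = absorbed power / incident power
alpha = A / S = 38.6 / 181.7 = 0.21244


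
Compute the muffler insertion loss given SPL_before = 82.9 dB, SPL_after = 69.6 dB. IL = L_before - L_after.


Insertion loss = SPL without muffler - SPL with muffler
IL = 82.9 - 69.6 = 13.3 dB


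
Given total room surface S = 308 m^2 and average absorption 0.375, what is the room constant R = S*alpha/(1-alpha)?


R = 308 * 0.375 / (1 - 0.375) = 184.8 m^2


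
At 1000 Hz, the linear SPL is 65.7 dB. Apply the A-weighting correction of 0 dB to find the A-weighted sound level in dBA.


A-weighting table: 1000 Hz -> 0 dB correction
SPL_A = SPL + correction = 65.7 + (0) = 65.7 dBA


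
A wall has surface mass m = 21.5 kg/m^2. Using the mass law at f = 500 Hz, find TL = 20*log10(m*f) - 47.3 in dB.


m * f = 21.5 * 500 = 10750
20*log10(10750) = 80.6282 dB
TL = 80.6282 - 47.3 = 33.328 dB


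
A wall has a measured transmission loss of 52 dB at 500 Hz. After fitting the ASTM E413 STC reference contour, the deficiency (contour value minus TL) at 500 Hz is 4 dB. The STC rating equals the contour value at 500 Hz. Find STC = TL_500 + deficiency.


By ASTM E413, STC = value of the fitted reference contour at 500 Hz.
Contour value at 500 Hz = TL_500 + deficiency = 52 + 4 = 56
STC = 56


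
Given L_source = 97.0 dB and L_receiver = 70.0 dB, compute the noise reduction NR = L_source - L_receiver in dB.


NR = L_source - L_receiver (difference between source and receiving room levels)
NR = 97.0 - 70.0 = 27 dB


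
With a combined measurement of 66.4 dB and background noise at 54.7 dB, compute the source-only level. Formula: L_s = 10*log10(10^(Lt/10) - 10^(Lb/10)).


10^(66.4/10) = 4.36516e+06
10^(54.7/10) = 295121
Difference = 4.36516e+06 - 295121 = 4.07004e+06
L_source = 10*log10(4.07004e+06) = 66.096 dB


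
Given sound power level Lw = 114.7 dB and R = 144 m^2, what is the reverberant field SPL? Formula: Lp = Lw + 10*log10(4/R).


4/R = 4/144 = 0.0277778
Lp = 114.7 + 10*log10(0.0277778) = 99.137 dB


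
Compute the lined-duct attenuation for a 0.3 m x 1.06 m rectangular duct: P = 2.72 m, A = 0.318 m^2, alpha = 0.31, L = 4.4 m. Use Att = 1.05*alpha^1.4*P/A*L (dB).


alpha^1.4 = 0.31^1.4 = 0.194047
Attenuation rate = 1.05 * alpha^1.4 * P / A
= 1.05 * 0.194047 * 2.72 / 0.318 = 1.74276 dB/m
Total Att = 1.74276 * 4.4 = 7.6681 dB


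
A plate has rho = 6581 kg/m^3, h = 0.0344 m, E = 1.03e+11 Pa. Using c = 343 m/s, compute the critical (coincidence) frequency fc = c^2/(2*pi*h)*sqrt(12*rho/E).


12*rho/E = 12*6581/1.03e+11 = 7.66718e-07
sqrt(12*rho/E) = sqrt(7.66718e-07) = 0.000875624
c^2/(2*pi*h) = 343^2/(2*pi*0.0344) = 544315
fc = 544315 * 0.000875624 = 476.62 Hz


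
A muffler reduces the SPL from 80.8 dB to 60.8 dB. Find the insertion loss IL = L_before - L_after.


Insertion loss = SPL without muffler - SPL with muffler
IL = 80.8 - 60.8 = 20 dB


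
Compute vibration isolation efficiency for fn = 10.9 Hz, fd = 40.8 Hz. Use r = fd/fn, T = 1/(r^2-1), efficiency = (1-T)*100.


r = 40.8 / 10.9 = 3.74312
r^2 - 1 = 3.74312^2 - 1 = 13.0109
T = 1/13.0109 = 0.0768586
Efficiency = (1 - 0.0768586)*100 = 92.314 %


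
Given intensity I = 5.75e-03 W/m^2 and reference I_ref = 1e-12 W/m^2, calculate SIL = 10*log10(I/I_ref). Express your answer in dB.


I / I_ref = 5.75e-03 / 1e-12 = 5.75e+09
SIL = 10 * log10(5.75e+09) = 97.597 dB


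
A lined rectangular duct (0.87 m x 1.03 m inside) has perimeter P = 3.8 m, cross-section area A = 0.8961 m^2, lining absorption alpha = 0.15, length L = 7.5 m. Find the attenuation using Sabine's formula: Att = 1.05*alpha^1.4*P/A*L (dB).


alpha^1.4 = 0.15^1.4 = 0.0702308
Attenuation rate = 1.05 * alpha^1.4 * P / A
= 1.05 * 0.0702308 * 3.8 / 0.8961 = 0.312712 dB/m
Total Att = 0.312712 * 7.5 = 2.3453 dB


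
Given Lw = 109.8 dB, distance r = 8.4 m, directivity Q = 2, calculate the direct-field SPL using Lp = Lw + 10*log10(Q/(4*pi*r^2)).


4*pi*r^2 = 4*pi*8.4^2 = 886.683 m^2
Q / (4*pi*r^2) = 2 / 886.683 = 0.0022556
Lp = 109.8 + 10*log10(0.0022556) = 83.333 dB


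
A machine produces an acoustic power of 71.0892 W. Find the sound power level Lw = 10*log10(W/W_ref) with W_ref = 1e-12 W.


W / W_ref = 71.0892 / 1e-12 = 7.10892e+13
Lw = 10 * log10(7.10892e+13) = 138.52 dB


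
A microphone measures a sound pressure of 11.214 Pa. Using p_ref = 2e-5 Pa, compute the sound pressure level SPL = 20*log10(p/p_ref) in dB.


p / p_ref = 11.214 / 2e-5 = 560700
SPL = 20 * log10(560700) = 114.97 dB


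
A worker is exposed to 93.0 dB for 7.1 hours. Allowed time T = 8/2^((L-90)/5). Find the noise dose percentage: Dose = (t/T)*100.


T_allowed = 8 / 2^((93.0 - 90)/5) = 5.27803 hr
Dose = 7.1 / 5.27803 * 100 = 134.52 %


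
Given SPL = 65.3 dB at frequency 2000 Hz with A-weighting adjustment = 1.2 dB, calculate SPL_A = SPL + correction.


A-weighting table: 2000 Hz -> 1.2 dB correction
SPL_A = SPL + correction = 65.3 + (1.2) = 66.5 dBA


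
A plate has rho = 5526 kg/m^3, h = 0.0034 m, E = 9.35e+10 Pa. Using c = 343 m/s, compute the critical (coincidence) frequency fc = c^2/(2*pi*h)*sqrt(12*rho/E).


12*rho/E = 12*5526/9.35e+10 = 7.09219e-07
sqrt(12*rho/E) = sqrt(7.09219e-07) = 0.000842151
c^2/(2*pi*h) = 343^2/(2*pi*0.0034) = 5.50718e+06
fc = 5.50718e+06 * 0.000842151 = 4637.9 Hz


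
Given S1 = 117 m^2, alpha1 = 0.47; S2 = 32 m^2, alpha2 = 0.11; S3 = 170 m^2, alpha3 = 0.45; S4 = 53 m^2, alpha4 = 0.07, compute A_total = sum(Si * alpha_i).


117 * 0.47 = 54.99
32 * 0.11 = 3.52
170 * 0.45 = 76.5
53 * 0.07 = 3.71
A_total = 54.99 + 3.52 + 76.5 + 3.71 = 138.72 m^2


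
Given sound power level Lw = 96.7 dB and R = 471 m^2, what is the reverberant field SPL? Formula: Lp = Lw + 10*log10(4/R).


4/R = 4/471 = 0.00849257
Lp = 96.7 + 10*log10(0.00849257) = 75.99 dB


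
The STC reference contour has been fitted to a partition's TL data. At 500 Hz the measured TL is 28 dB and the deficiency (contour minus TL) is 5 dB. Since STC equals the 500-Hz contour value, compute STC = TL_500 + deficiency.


By ASTM E413, STC = value of the fitted reference contour at 500 Hz.
Contour value at 500 Hz = TL_500 + deficiency = 28 + 5 = 33
STC = 33


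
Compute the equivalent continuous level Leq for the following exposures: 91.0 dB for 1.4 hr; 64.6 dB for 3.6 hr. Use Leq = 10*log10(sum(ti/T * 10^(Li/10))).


T_total = 1.4 + 3.6 = 5.0 hr
(1.4/5.0) * 10^(91.0/10) = 3.52499e+08
(3.6/5.0) * 10^(64.6/10) = 2.0765e+06
Sum = 3.52499e+08 + 2.0765e+06 = 3.54576e+08
Leq = 10*log10(3.54576e+08) = 85.497 dB


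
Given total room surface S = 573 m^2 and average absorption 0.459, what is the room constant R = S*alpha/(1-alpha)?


R = 573 * 0.459 / (1 - 0.459) = 486.15 m^2


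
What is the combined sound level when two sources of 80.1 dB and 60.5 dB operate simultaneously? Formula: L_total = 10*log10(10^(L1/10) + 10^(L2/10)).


10^(80.1/10) = 1.02329e+08
10^(60.5/10) = 1.12202e+06
Sum = 1.02329e+08 + 1.12202e+06 = 1.03451e+08
L_total = 10*log10(1.03451e+08) = 80.147 dB


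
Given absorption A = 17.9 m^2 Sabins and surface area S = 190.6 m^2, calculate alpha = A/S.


Absorption coefficient = absorbed power / incident power
alpha = A / S = 17.9 / 190.6 = 0.093914


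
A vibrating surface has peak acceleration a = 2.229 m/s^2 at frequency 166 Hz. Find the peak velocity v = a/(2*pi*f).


omega = 2*pi*f = 2*pi*166 = 1043.01 rad/s
v = a / omega = 2.229 / 1043.01 = 0.0021371 m/s


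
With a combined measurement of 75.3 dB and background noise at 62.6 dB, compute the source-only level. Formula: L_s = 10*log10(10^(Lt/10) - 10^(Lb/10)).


10^(75.3/10) = 3.38844e+07
10^(62.6/10) = 1.8197e+06
Difference = 3.38844e+07 - 1.8197e+06 = 3.20647e+07
L_source = 10*log10(3.20647e+07) = 75.06 dB


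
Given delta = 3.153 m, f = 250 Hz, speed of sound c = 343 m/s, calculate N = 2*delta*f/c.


N = 2*delta*f/c = 2*delta/lambda, where lambda = c/f
lambda = 343 / 250 = 1.372 m
N = 2 * 3.153 / 1.372 = 4.5962


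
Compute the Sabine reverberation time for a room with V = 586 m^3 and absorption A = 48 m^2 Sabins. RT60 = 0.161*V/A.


RT60 = 0.161 * 586 / 48 = 1.9655 s


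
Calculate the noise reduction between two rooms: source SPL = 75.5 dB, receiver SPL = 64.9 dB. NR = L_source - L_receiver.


NR = L_source - L_receiver (difference between source and receiving room levels)
NR = 75.5 - 64.9 = 10.6 dB


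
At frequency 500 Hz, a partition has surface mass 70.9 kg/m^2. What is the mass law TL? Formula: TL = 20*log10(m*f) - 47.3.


m * f = 70.9 * 500 = 35450
20*log10(35450) = 90.9923 dB
TL = 90.9923 - 47.3 = 43.692 dB


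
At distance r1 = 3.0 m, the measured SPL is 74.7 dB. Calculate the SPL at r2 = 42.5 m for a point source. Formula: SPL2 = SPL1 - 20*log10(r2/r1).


r2/r1 = 42.5/3.0 = 14.1667
Correction = 20*log10(14.1667) = 23.0254 dB
SPL2 = 74.7 - 23.0254 = 51.675 dB


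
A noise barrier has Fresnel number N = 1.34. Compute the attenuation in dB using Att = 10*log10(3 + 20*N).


3 + 20*N = 3 + 20*1.34 = 29.8
Att = 10*log10(29.8) = 14.742 dB


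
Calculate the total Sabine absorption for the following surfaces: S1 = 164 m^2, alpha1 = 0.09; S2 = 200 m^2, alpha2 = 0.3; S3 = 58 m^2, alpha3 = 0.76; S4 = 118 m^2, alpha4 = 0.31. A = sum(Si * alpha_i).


164 * 0.09 = 14.76
200 * 0.3 = 60
58 * 0.76 = 44.08
118 * 0.31 = 36.58
A_total = 14.76 + 60 + 44.08 + 36.58 = 155.42 m^2


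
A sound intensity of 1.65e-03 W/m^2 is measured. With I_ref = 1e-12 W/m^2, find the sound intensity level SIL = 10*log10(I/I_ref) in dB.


I / I_ref = 1.65e-03 / 1e-12 = 1.65e+09
SIL = 10 * log10(1.65e+09) = 92.175 dB


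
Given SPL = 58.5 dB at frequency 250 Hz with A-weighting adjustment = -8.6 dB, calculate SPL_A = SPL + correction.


A-weighting table: 250 Hz -> -8.6 dB correction
SPL_A = SPL + correction = 58.5 + (-8.6) = 49.9 dBA


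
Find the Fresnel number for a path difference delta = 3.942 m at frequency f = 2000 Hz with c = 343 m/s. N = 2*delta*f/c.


N = 2*delta*f/c = 2*delta/lambda, where lambda = c/f
lambda = 343 / 2000 = 0.1715 m
N = 2 * 3.942 / 0.1715 = 45.971


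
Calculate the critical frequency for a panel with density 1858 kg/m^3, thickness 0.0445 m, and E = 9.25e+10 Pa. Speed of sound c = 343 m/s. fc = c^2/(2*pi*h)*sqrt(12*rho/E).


12*rho/E = 12*1858/9.25e+10 = 2.41038e-07
sqrt(12*rho/E) = sqrt(2.41038e-07) = 0.000490956
c^2/(2*pi*h) = 343^2/(2*pi*0.0445) = 420773
fc = 420773 * 0.000490956 = 206.58 Hz


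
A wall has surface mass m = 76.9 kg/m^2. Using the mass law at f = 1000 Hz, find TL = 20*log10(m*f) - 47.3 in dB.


m * f = 76.9 * 1000 = 76900
20*log10(76900) = 97.7185 dB
TL = 97.7185 - 47.3 = 50.419 dB


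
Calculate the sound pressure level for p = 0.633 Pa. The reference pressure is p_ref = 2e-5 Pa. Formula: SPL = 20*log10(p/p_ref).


p / p_ref = 0.633 / 2e-5 = 31650
SPL = 20 * log10(31650) = 90.007 dB


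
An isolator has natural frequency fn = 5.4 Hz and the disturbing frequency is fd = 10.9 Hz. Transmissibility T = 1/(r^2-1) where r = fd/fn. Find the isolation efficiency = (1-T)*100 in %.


r = 10.9 / 5.4 = 2.01852
r^2 - 1 = 2.01852^2 - 1 = 3.07442
T = 1/3.07442 = 0.325265
Efficiency = (1 - 0.325265)*100 = 67.474 %


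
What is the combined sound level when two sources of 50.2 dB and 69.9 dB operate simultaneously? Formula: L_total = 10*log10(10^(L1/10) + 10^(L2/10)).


10^(50.2/10) = 104713
10^(69.9/10) = 9.77237e+06
Sum = 104713 + 9.77237e+06 = 9.87708e+06
L_total = 10*log10(9.87708e+06) = 69.946 dB


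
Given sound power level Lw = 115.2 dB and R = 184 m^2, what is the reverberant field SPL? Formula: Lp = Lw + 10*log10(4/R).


4/R = 4/184 = 0.0217391
Lp = 115.2 + 10*log10(0.0217391) = 98.572 dB


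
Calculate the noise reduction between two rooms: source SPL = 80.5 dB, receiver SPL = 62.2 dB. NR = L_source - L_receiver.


NR = L_source - L_receiver (difference between source and receiving room levels)
NR = 80.5 - 62.2 = 18.3 dB


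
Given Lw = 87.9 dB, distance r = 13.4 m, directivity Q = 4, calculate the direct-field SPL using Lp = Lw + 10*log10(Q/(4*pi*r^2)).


4*pi*r^2 = 4*pi*13.4^2 = 2256.42 m^2
Q / (4*pi*r^2) = 4 / 2256.42 = 0.00177272
Lp = 87.9 + 10*log10(0.00177272) = 60.386 dB


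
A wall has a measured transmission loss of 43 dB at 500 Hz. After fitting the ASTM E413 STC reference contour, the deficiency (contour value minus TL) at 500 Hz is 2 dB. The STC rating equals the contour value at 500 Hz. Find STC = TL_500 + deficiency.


By ASTM E413, STC = value of the fitted reference contour at 500 Hz.
Contour value at 500 Hz = TL_500 + deficiency = 43 + 2 = 45
STC = 45


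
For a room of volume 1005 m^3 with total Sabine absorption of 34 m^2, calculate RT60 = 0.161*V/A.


RT60 = 0.161 * 1005 / 34 = 4.759 s


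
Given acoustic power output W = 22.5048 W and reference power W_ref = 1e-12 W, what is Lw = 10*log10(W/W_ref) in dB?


W / W_ref = 22.5048 / 1e-12 = 2.25048e+13
Lw = 10 * log10(2.25048e+13) = 133.52 dB


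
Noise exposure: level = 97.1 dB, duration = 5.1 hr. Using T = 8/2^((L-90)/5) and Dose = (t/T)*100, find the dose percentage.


T_allowed = 8 / 2^((97.1 - 90)/5) = 2.9897 hr
Dose = 5.1 / 2.9897 * 100 = 170.59 %


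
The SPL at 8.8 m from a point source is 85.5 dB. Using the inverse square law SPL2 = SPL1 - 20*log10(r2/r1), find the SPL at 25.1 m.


r2/r1 = 25.1/8.8 = 2.85227
Correction = 20*log10(2.85227) = 9.10381 dB
SPL2 = 85.5 - 9.10381 = 76.396 dB


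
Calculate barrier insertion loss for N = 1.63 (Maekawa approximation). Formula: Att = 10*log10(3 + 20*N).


3 + 20*N = 3 + 20*1.63 = 35.6
Att = 10*log10(35.6) = 15.514 dB


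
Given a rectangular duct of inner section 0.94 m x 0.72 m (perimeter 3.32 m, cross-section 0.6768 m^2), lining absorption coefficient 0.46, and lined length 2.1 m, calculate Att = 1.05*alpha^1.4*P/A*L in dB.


alpha^1.4 = 0.46^1.4 = 0.337179
Attenuation rate = 1.05 * alpha^1.4 * P / A
= 1.05 * 0.337179 * 3.32 / 0.6768 = 1.73671 dB/m
Total Att = 1.73671 * 2.1 = 3.6471 dB


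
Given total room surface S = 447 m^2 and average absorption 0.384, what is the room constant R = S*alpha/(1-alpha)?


R = 447 * 0.384 / (1 - 0.384) = 278.65 m^2


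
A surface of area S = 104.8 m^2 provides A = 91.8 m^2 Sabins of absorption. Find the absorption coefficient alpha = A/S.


Absorption coefficient = absorbed power / incident power
alpha = A / S = 91.8 / 104.8 = 0.87595


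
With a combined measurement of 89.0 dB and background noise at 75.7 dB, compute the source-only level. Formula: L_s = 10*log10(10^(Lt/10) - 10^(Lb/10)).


10^(89.0/10) = 7.94328e+08
10^(75.7/10) = 3.71535e+07
Difference = 7.94328e+08 - 3.71535e+07 = 7.57174e+08
L_source = 10*log10(7.57174e+08) = 88.792 dB


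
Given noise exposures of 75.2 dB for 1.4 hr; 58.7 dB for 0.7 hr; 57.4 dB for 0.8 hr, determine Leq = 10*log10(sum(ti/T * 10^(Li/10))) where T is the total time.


T_total = 1.4 + 0.7 + 0.8 = 2.9 hr
(1.4/2.9) * 10^(75.2/10) = 1.59856e+07
(0.7/2.9) * 10^(58.7/10) = 178937
(0.8/2.9) * 10^(57.4/10) = 151597
Sum = 1.59856e+07 + 178937 + 151597 = 1.63161e+07
Leq = 10*log10(1.63161e+07) = 72.126 dB


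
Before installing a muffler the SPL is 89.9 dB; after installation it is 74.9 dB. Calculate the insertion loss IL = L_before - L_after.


Insertion loss = SPL without muffler - SPL with muffler
IL = 89.9 - 74.9 = 15 dB


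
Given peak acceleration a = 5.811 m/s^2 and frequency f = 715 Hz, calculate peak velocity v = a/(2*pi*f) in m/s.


omega = 2*pi*f = 2*pi*715 = 4492.48 rad/s
v = a / omega = 5.811 / 4492.48 = 0.0012935 m/s


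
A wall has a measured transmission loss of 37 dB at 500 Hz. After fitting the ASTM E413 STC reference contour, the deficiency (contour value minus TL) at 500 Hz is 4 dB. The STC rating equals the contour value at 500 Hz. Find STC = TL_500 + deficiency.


By ASTM E413, STC = value of the fitted reference contour at 500 Hz.
Contour value at 500 Hz = TL_500 + deficiency = 37 + 4 = 41
STC = 41


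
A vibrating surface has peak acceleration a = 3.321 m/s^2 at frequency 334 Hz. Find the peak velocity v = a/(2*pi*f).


omega = 2*pi*f = 2*pi*334 = 2098.58 rad/s
v = a / omega = 3.321 / 2098.58 = 0.0015825 m/s


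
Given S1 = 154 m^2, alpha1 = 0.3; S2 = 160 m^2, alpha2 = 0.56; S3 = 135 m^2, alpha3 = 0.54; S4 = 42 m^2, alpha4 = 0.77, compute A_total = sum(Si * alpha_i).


154 * 0.3 = 46.2
160 * 0.56 = 89.6
135 * 0.54 = 72.9
42 * 0.77 = 32.34
A_total = 46.2 + 89.6 + 72.9 + 32.34 = 241.04 m^2


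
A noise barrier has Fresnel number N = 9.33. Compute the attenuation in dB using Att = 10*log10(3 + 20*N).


3 + 20*N = 3 + 20*9.33 = 189.6
Att = 10*log10(189.6) = 22.778 dB


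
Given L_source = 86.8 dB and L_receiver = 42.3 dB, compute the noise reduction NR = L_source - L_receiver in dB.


NR = L_source - L_receiver (difference between source and receiving room levels)
NR = 86.8 - 42.3 = 44.5 dB


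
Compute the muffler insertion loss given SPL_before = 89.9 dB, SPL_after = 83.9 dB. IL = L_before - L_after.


Insertion loss = SPL without muffler - SPL with muffler
IL = 89.9 - 83.9 = 6 dB


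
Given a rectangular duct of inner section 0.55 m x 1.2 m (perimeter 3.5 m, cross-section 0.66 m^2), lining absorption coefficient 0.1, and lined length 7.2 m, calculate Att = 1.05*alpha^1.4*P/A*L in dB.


alpha^1.4 = 0.1^1.4 = 0.0398107
Attenuation rate = 1.05 * alpha^1.4 * P / A
= 1.05 * 0.0398107 * 3.5 / 0.66 = 0.221673 dB/m
Total Att = 0.221673 * 7.2 = 1.596 dB


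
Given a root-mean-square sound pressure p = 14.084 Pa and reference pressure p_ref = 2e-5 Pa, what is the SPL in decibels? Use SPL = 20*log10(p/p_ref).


p / p_ref = 14.084 / 2e-5 = 704200
SPL = 20 * log10(704200) = 116.95 dB


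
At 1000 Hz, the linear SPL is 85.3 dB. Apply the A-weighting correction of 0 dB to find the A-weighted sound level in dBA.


A-weighting table: 1000 Hz -> 0 dB correction
SPL_A = SPL + correction = 85.3 + (0) = 85.3 dBA


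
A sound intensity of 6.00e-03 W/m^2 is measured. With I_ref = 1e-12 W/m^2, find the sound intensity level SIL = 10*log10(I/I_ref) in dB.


I / I_ref = 6.00e-03 / 1e-12 = 6e+09
SIL = 10 * log10(6e+09) = 97.782 dB


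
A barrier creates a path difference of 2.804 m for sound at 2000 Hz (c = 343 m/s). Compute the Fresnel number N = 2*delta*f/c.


N = 2*delta*f/c = 2*delta/lambda, where lambda = c/f
lambda = 343 / 2000 = 0.1715 m
N = 2 * 2.804 / 0.1715 = 32.7


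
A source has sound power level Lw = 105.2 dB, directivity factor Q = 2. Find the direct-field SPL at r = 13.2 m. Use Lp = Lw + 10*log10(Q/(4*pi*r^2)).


4*pi*r^2 = 4*pi*13.2^2 = 2189.56 m^2
Q / (4*pi*r^2) = 2 / 2189.56 = 0.000913426
Lp = 105.2 + 10*log10(0.000913426) = 74.807 dB


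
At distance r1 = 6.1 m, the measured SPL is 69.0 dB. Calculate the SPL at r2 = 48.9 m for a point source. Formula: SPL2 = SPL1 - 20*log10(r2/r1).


r2/r1 = 48.9/6.1 = 8.01639
Correction = 20*log10(8.01639) = 18.0796 dB
SPL2 = 69.0 - 18.0796 = 50.92 dB


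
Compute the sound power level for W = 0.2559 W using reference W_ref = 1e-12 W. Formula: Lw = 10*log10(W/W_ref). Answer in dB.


W / W_ref = 0.2559 / 1e-12 = 2.559e+11
Lw = 10 * log10(2.559e+11) = 114.08 dB


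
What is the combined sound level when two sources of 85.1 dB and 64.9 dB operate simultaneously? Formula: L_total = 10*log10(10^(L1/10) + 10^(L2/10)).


10^(85.1/10) = 3.23594e+08
10^(64.9/10) = 3.0903e+06
Sum = 3.23594e+08 + 3.0903e+06 = 3.26684e+08
L_total = 10*log10(3.26684e+08) = 85.141 dB


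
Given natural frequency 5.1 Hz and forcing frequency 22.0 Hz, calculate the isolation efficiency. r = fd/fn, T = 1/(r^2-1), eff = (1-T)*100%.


r = 22.0 / 5.1 = 4.31373
r^2 - 1 = 4.31373^2 - 1 = 17.6083
T = 1/17.6083 = 0.0567914
Efficiency = (1 - 0.0567914)*100 = 94.321 %


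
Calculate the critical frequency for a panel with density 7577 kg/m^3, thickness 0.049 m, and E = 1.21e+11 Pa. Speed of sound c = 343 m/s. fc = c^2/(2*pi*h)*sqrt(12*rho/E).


12*rho/E = 12*7577/1.21e+11 = 7.51438e-07
sqrt(12*rho/E) = sqrt(7.51438e-07) = 0.000866855
c^2/(2*pi*h) = 343^2/(2*pi*0.049) = 382131
fc = 382131 * 0.000866855 = 331.25 Hz


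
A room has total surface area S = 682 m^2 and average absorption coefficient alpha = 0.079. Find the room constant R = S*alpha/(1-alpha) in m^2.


R = 682 * 0.079 / (1 - 0.079) = 58.499 m^2


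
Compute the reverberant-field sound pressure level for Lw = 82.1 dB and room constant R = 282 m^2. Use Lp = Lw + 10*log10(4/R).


4/R = 4/282 = 0.0141844
Lp = 82.1 + 10*log10(0.0141844) = 63.618 dB


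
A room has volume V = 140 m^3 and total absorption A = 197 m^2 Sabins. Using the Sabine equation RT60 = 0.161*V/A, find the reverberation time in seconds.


RT60 = 0.161 * 140 / 197 = 0.11442 s


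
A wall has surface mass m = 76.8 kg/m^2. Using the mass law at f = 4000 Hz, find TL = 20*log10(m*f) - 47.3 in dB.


m * f = 76.8 * 4000 = 307200
20*log10(307200) = 109.748 dB
TL = 109.748 - 47.3 = 62.448 dB


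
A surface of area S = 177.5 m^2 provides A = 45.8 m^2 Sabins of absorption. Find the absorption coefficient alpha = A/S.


Absorption coefficient = absorbed power / incident power
alpha = A / S = 45.8 / 177.5 = 0.25803


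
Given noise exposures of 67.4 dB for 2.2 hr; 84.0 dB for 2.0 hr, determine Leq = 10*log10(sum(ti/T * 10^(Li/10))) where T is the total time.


T_total = 2.2 + 2.0 = 4.2 hr
(2.2/4.2) * 10^(67.4/10) = 2.87855e+06
(2.0/4.2) * 10^(84.0/10) = 1.19614e+08
Sum = 2.87855e+06 + 1.19614e+08 = 1.22493e+08
Leq = 10*log10(1.22493e+08) = 80.881 dB


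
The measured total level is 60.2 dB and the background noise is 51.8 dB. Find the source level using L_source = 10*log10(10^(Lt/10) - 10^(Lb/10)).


10^(60.2/10) = 1.04713e+06
10^(51.8/10) = 151356
Difference = 1.04713e+06 - 151356 = 895774
L_source = 10*log10(895774) = 59.522 dB


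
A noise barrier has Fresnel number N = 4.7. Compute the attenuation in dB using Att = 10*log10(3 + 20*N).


3 + 20*N = 3 + 20*4.7 = 97
Att = 10*log10(97) = 19.868 dB
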